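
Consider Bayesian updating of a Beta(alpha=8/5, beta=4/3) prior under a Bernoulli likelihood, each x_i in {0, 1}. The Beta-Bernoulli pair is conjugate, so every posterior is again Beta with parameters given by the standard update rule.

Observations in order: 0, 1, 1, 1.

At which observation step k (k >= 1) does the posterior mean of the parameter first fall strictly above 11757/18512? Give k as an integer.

obs 1: x=0 → posterior Beta(8/5, 7/3)
obs 2: x=1 → posterior Beta(13/5, 7/3)
obs 3: x=1 → posterior Beta(18/5, 7/3)
obs 4: x=1 → posterior Beta(23/5, 7/3)

k = 4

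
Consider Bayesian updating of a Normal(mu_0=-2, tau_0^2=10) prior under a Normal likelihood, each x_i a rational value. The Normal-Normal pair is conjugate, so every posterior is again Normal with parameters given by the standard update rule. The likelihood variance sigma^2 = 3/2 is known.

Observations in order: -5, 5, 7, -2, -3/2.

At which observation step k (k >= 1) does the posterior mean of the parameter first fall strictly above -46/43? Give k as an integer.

k = 2

obs 1: x=-5 → posterior Normal(-106/23, 30/23)
obs 2: x=5 → posterior Normal(-6/43, 30/43)
obs 3: x=7 → posterior Normal(134/63, 10/21)
obs 4: x=-2 → posterior Normal(94/83, 30/83)
obs 5: x=-3/2 → posterior Normal(64/103, 30/103)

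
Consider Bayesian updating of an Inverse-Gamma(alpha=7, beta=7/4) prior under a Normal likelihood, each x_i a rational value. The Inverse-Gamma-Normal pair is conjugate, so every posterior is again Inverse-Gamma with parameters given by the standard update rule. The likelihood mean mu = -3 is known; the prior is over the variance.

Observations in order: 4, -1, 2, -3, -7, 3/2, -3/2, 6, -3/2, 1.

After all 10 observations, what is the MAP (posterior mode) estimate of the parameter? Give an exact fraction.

obs 1: x=4 → posterior Inverse-Gamma(15/2, 105/4)
obs 2: x=-1 → posterior Inverse-Gamma(8, 113/4)
obs 3: x=2 → posterior Inverse-Gamma(17/2, 163/4)
obs 4: x=-3 → posterior Inverse-Gamma(9, 163/4)
obs 5: x=-7 → posterior Inverse-Gamma(19/2, 195/4)
obs 6: x=3/2 → posterior Inverse-Gamma(10, 471/8)
obs 7: x=-3/2 → posterior Inverse-Gamma(21/2, 60)
obs 8: x=6 → posterior Inverse-Gamma(11, 201/2)
obs 9: x=-3/2 → posterior Inverse-Gamma(23/2, 813/8)
obs 10: x=1 → posterior Inverse-Gamma(12, 877/8)

877/104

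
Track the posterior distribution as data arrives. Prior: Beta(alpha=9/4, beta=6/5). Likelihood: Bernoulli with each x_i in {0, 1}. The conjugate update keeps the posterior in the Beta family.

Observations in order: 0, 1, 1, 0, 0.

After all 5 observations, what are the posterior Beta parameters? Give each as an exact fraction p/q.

alpha=17/4, beta=21/5

obs 1: x=0 → posterior Beta(9/4, 11/5)
obs 2: x=1 → posterior Beta(13/4, 11/5)
obs 3: x=1 → posterior Beta(17/4, 11/5)
obs 4: x=0 → posterior Beta(17/4, 16/5)
obs 5: x=0 → posterior Beta(17/4, 21/5)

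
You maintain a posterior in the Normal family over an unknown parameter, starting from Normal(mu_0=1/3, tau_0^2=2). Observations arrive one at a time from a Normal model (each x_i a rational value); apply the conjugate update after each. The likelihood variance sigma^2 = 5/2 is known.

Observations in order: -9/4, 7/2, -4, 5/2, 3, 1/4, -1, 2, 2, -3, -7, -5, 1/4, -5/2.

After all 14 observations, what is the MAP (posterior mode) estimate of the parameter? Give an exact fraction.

obs 1: x=-9/4 → posterior Normal(-22/27, 10/9)
obs 2: x=7/2 → posterior Normal(20/39, 10/13)
obs 3: x=-4 → posterior Normal(-28/51, 10/17)
obs 4: x=5/2 → posterior Normal(2/63, 10/21)
obs 5: x=3 → posterior Normal(38/75, 2/5)
obs 6: x=1/4 → posterior Normal(41/87, 10/29)
obs 7: x=-1 → posterior Normal(29/99, 10/33)
obs 8: x=2 → posterior Normal(53/111, 10/37)
obs 9: x=2 → posterior Normal(77/123, 10/41)
obs 10: x=-3 → posterior Normal(41/135, 2/9)
obs 11: x=-7 → posterior Normal(-43/147, 10/49)
obs 12: x=-5 → posterior Normal(-103/159, 10/53)
obs 13: x=1/4 → posterior Normal(-100/171, 10/57)
obs 14: x=-5/2 → posterior Normal(-130/183, 10/61)

-130/183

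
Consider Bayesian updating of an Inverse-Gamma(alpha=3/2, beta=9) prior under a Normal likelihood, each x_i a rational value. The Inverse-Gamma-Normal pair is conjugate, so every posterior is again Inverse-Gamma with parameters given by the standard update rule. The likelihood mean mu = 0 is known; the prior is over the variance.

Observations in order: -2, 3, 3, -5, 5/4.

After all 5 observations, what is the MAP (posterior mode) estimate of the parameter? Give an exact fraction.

213/32

obs 1: x=-2 → posterior Inverse-Gamma(2, 11)
obs 2: x=3 → posterior Inverse-Gamma(5/2, 31/2)
obs 3: x=3 → posterior Inverse-Gamma(3, 20)
obs 4: x=-5 → posterior Inverse-Gamma(7/2, 65/2)
obs 5: x=5/4 → posterior Inverse-Gamma(4, 1065/32)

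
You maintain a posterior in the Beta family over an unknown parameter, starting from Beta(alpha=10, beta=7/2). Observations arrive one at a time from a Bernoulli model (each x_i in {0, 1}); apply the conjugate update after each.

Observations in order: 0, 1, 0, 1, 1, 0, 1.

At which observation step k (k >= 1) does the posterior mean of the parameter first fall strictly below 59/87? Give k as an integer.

k = 3

obs 1: x=0 → posterior Beta(10, 9/2)
obs 2: x=1 → posterior Beta(11, 9/2)
obs 3: x=0 → posterior Beta(11, 11/2)
obs 4: x=1 → posterior Beta(12, 11/2)
obs 5: x=1 → posterior Beta(13, 11/2)
obs 6: x=0 → posterior Beta(13, 13/2)
obs 7: x=1 → posterior Beta(14, 13/2)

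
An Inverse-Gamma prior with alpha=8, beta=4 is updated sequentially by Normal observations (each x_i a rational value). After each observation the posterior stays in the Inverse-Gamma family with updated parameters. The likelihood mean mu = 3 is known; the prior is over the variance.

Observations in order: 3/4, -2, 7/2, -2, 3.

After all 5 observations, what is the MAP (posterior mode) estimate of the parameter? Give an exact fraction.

1013/368

obs 1: x=3/4 → posterior Inverse-Gamma(17/2, 209/32)
obs 2: x=-2 → posterior Inverse-Gamma(9, 609/32)
obs 3: x=7/2 → posterior Inverse-Gamma(19/2, 613/32)
obs 4: x=-2 → posterior Inverse-Gamma(10, 1013/32)
obs 5: x=3 → posterior Inverse-Gamma(21/2, 1013/32)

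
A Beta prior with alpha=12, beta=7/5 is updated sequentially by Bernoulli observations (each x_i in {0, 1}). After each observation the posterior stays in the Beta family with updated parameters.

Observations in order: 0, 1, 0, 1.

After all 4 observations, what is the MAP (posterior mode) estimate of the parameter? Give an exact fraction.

65/77

obs 1: x=0 → posterior Beta(12, 12/5)
obs 2: x=1 → posterior Beta(13, 12/5)
obs 3: x=0 → posterior Beta(13, 17/5)
obs 4: x=1 → posterior Beta(14, 17/5)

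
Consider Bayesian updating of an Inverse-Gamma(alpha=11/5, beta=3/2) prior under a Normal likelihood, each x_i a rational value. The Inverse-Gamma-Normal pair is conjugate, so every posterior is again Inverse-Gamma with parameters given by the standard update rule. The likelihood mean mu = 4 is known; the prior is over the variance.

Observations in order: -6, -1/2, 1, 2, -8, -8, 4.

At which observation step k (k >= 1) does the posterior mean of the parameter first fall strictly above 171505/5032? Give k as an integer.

k = 5

obs 1: x=-6 → posterior Inverse-Gamma(27/10, 103/2)
obs 2: x=-1/2 → posterior Inverse-Gamma(16/5, 493/8)
obs 3: x=1 → posterior Inverse-Gamma(37/10, 529/8)
obs 4: x=2 → posterior Inverse-Gamma(21/5, 545/8)
obs 5: x=-8 → posterior Inverse-Gamma(47/10, 1121/8)
obs 6: x=-8 → posterior Inverse-Gamma(26/5, 1697/8)
obs 7: x=4 → posterior Inverse-Gamma(57/10, 1697/8)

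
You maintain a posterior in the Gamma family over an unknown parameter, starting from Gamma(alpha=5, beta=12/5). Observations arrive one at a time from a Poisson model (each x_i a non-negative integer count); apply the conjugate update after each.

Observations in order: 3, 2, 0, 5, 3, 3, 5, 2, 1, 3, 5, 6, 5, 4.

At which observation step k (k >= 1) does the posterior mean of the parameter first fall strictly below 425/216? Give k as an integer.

k = 3

obs 1: x=3 → posterior Gamma(8, 17/5)
obs 2: x=2 → posterior Gamma(10, 22/5)
obs 3: x=0 → posterior Gamma(10, 27/5)
obs 4: x=5 → posterior Gamma(15, 32/5)
obs 5: x=3 → posterior Gamma(18, 37/5)
obs 6: x=3 → posterior Gamma(21, 42/5)
obs 7: x=5 → posterior Gamma(26, 47/5)
obs 8: x=2 → posterior Gamma(28, 52/5)
obs 9: x=1 → posterior Gamma(29, 57/5)
obs 10: x=3 → posterior Gamma(32, 62/5)
obs 11: x=5 → posterior Gamma(37, 67/5)
obs 12: x=6 → posterior Gamma(43, 72/5)
obs 13: x=5 → posterior Gamma(48, 77/5)
obs 14: x=4 → posterior Gamma(52, 82/5)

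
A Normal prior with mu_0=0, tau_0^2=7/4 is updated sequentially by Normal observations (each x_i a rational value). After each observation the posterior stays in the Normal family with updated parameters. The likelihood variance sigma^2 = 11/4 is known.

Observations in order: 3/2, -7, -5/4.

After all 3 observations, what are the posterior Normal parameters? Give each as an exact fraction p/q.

obs 1: x=3/2 → posterior Normal(7/12, 77/72)
obs 2: x=-7 → posterior Normal(-77/50, 77/100)
obs 3: x=-5/4 → posterior Normal(-189/128, 77/128)

mu_0=-189/128, tau_0^2=77/128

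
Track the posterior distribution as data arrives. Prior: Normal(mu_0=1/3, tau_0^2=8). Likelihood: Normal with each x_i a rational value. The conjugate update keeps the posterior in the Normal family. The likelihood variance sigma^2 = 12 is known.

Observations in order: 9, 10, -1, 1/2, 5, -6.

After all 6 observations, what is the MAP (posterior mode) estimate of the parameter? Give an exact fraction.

12/5

obs 1: x=9 → posterior Normal(19/5, 24/5)
obs 2: x=10 → posterior Normal(39/7, 24/7)
obs 3: x=-1 → posterior Normal(37/9, 8/3)
obs 4: x=1/2 → posterior Normal(38/11, 24/11)
obs 5: x=5 → posterior Normal(48/13, 24/13)
obs 6: x=-6 → posterior Normal(12/5, 8/5)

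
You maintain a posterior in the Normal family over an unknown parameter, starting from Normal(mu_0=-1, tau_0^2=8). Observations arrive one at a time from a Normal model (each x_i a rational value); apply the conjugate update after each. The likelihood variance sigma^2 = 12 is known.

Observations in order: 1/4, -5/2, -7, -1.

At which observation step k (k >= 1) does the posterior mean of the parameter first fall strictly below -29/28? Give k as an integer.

obs 1: x=1/4 → posterior Normal(-1/2, 24/5)
obs 2: x=-5/2 → posterior Normal(-15/14, 24/7)
obs 3: x=-7 → posterior Normal(-43/18, 8/3)
obs 4: x=-1 → posterior Normal(-47/22, 24/11)

k = 2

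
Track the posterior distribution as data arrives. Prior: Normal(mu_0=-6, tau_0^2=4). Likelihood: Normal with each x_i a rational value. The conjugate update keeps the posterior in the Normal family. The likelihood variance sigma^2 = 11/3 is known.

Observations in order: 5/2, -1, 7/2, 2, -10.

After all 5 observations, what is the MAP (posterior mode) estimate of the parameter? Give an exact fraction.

-102/71

obs 1: x=5/2 → posterior Normal(-36/23, 44/23)
obs 2: x=-1 → posterior Normal(-48/35, 44/35)
obs 3: x=7/2 → posterior Normal(-6/47, 44/47)
obs 4: x=2 → posterior Normal(18/59, 44/59)
obs 5: x=-10 → posterior Normal(-102/71, 44/71)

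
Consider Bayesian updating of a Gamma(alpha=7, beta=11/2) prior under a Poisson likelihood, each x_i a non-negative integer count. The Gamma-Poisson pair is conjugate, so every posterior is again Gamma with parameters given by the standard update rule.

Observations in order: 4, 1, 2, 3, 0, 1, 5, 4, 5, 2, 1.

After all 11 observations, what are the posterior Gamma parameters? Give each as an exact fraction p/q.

obs 1: x=4 → posterior Gamma(11, 13/2)
obs 2: x=1 → posterior Gamma(12, 15/2)
obs 3: x=2 → posterior Gamma(14, 17/2)
obs 4: x=3 → posterior Gamma(17, 19/2)
obs 5: x=0 → posterior Gamma(17, 21/2)
obs 6: x=1 → posterior Gamma(18, 23/2)
obs 7: x=5 → posterior Gamma(23, 25/2)
obs 8: x=4 → posterior Gamma(27, 27/2)
obs 9: x=5 → posterior Gamma(32, 29/2)
obs 10: x=2 → posterior Gamma(34, 31/2)
obs 11: x=1 → posterior Gamma(35, 33/2)

alpha=35, beta=33/2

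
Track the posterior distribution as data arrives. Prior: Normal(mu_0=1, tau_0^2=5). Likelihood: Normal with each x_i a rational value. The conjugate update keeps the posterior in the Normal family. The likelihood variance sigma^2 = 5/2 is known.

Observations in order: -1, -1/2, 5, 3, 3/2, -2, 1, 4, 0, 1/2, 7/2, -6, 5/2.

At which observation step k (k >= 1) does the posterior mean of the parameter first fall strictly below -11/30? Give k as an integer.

k = 2

obs 1: x=-1 → posterior Normal(-1/3, 5/3)
obs 2: x=-1/2 → posterior Normal(-2/5, 1)
obs 3: x=5 → posterior Normal(8/7, 5/7)
obs 4: x=3 → posterior Normal(14/9, 5/9)
obs 5: x=3/2 → posterior Normal(17/11, 5/11)
obs 6: x=-2 → posterior Normal(1, 5/13)
obs 7: x=1 → posterior Normal(1, 1/3)
obs 8: x=4 → posterior Normal(23/17, 5/17)
obs 9: x=0 → posterior Normal(23/19, 5/19)
obs 10: x=1/2 → posterior Normal(8/7, 5/21)
obs 11: x=7/2 → posterior Normal(31/23, 5/23)
obs 12: x=-6 → posterior Normal(19/25, 1/5)
obs 13: x=5/2 → posterior Normal(8/9, 5/27)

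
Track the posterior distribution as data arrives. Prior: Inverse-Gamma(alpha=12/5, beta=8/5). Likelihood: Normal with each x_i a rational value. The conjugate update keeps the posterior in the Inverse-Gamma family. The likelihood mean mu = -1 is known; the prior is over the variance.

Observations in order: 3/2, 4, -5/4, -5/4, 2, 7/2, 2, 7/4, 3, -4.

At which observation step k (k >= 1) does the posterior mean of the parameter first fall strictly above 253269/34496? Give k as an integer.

obs 1: x=3/2 → posterior Inverse-Gamma(29/10, 189/40)
obs 2: x=4 → posterior Inverse-Gamma(17/5, 689/40)
obs 3: x=-5/4 → posterior Inverse-Gamma(39/10, 2761/160)
obs 4: x=-5/4 → posterior Inverse-Gamma(22/5, 1383/80)
obs 5: x=2 → posterior Inverse-Gamma(49/10, 1743/80)
obs 6: x=7/2 → posterior Inverse-Gamma(27/5, 2553/80)
obs 7: x=2 → posterior Inverse-Gamma(59/10, 2913/80)
obs 8: x=7/4 → posterior Inverse-Gamma(32/5, 6431/160)
obs 9: x=3 → posterior Inverse-Gamma(69/10, 7711/160)
obs 10: x=-4 → posterior Inverse-Gamma(37/5, 8431/160)

k = 7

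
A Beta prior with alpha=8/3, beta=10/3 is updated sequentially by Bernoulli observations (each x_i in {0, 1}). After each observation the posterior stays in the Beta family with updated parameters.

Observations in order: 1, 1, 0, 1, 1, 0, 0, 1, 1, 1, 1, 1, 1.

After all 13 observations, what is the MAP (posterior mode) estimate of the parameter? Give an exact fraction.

35/51

obs 1: x=1 → posterior Beta(11/3, 10/3)
obs 2: x=1 → posterior Beta(14/3, 10/3)
obs 3: x=0 → posterior Beta(14/3, 13/3)
obs 4: x=1 → posterior Beta(17/3, 13/3)
obs 5: x=1 → posterior Beta(20/3, 13/3)
obs 6: x=0 → posterior Beta(20/3, 16/3)
obs 7: x=0 → posterior Beta(20/3, 19/3)
obs 8: x=1 → posterior Beta(23/3, 19/3)
obs 9: x=1 → posterior Beta(26/3, 19/3)
obs 10: x=1 → posterior Beta(29/3, 19/3)
obs 11: x=1 → posterior Beta(32/3, 19/3)
obs 12: x=1 → posterior Beta(35/3, 19/3)
obs 13: x=1 → posterior Beta(38/3, 19/3)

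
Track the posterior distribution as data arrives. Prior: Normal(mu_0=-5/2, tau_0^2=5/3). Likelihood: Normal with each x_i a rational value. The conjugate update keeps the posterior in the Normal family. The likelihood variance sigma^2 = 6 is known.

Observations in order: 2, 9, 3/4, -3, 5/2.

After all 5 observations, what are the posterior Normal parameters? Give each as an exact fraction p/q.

obs 1: x=2 → posterior Normal(-35/23, 30/23)
obs 2: x=9 → posterior Normal(5/14, 15/14)
obs 3: x=3/4 → posterior Normal(5/12, 10/11)
obs 4: x=-3 → posterior Normal(-5/152, 15/19)
obs 5: x=5/2 → posterior Normal(45/172, 30/43)

mu_0=45/172, tau_0^2=30/43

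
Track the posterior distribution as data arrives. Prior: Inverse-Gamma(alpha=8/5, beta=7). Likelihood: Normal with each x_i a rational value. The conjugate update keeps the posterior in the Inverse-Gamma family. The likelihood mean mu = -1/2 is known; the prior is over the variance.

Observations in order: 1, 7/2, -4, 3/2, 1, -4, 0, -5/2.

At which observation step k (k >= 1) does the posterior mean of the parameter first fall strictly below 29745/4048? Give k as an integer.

obs 1: x=1 → posterior Inverse-Gamma(21/10, 65/8)
obs 2: x=7/2 → posterior Inverse-Gamma(13/5, 129/8)
obs 3: x=-4 → posterior Inverse-Gamma(31/10, 89/4)
obs 4: x=3/2 → posterior Inverse-Gamma(18/5, 97/4)
obs 5: x=1 → posterior Inverse-Gamma(41/10, 203/8)
obs 6: x=-4 → posterior Inverse-Gamma(23/5, 63/2)
obs 7: x=0 → posterior Inverse-Gamma(51/10, 253/8)
obs 8: x=-5/2 → posterior Inverse-Gamma(28/5, 269/8)

k = 8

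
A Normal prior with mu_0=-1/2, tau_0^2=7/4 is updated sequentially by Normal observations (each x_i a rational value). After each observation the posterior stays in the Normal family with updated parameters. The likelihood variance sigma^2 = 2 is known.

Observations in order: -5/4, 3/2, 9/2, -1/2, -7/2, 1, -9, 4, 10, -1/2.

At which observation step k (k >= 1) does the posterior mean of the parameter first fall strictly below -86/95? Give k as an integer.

k = 7

obs 1: x=-5/4 → posterior Normal(-17/20, 14/15)
obs 2: x=3/2 → posterior Normal(-9/88, 7/11)
obs 3: x=9/2 → posterior Normal(117/116, 14/29)
obs 4: x=-1/2 → posterior Normal(103/144, 7/18)
obs 5: x=-7/2 → posterior Normal(5/172, 14/43)
obs 6: x=1 → posterior Normal(33/200, 7/25)
obs 7: x=-9 → posterior Normal(-73/76, 14/57)
obs 8: x=4 → posterior Normal(-107/256, 7/32)
obs 9: x=10 → posterior Normal(173/284, 14/71)
obs 10: x=-1/2 → posterior Normal(53/104, 7/39)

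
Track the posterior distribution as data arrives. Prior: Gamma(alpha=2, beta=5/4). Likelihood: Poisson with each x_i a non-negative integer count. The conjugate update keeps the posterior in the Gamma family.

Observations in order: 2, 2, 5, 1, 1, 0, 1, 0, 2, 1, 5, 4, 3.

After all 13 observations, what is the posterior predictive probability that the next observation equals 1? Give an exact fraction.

obs 1: x=2 → posterior Gamma(4, 9/4)
obs 2: x=2 → posterior Gamma(6, 13/4)
obs 3: x=5 → posterior Gamma(11, 17/4)
obs 4: x=1 → posterior Gamma(12, 21/4)
obs 5: x=1 → posterior Gamma(13, 25/4)
obs 6: x=0 → posterior Gamma(13, 29/4)
obs 7: x=1 → posterior Gamma(14, 33/4)
obs 8: x=0 → posterior Gamma(14, 37/4)
obs 9: x=2 → posterior Gamma(16, 41/4)
obs 10: x=1 → posterior Gamma(17, 45/4)
obs 11: x=5 → posterior Gamma(22, 49/4)
obs 12: x=4 → posterior Gamma(26, 53/4)
obs 13: x=3 → posterior Gamma(29, 57/4)

96567014259471866924462840344356077902813600445910612/362990325539372200679554918670984996723331903112927801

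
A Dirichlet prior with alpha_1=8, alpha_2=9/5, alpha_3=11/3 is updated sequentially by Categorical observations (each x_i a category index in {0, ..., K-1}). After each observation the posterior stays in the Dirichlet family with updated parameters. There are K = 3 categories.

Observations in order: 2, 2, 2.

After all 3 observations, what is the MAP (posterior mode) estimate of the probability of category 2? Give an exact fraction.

obs 1: x=2 → posterior Dirichlet(8, 9/5, 14/3)
obs 2: x=2 → posterior Dirichlet(8, 9/5, 17/3)
obs 3: x=2 → posterior Dirichlet(8, 9/5, 20/3)

85/202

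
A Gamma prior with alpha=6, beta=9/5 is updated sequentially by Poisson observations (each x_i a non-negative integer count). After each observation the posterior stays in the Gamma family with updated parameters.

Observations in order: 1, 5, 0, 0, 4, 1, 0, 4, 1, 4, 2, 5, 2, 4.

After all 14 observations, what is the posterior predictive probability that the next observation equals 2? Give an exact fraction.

obs 1: x=1 → posterior Gamma(7, 14/5)
obs 2: x=5 → posterior Gamma(12, 19/5)
obs 3: x=0 → posterior Gamma(12, 24/5)
obs 4: x=0 → posterior Gamma(12, 29/5)
obs 5: x=4 → posterior Gamma(16, 34/5)
obs 6: x=1 → posterior Gamma(17, 39/5)
obs 7: x=0 → posterior Gamma(17, 44/5)
obs 8: x=4 → posterior Gamma(21, 49/5)
obs 9: x=1 → posterior Gamma(22, 54/5)
obs 10: x=4 → posterior Gamma(26, 59/5)
obs 11: x=2 → posterior Gamma(28, 64/5)
obs 12: x=5 → posterior Gamma(33, 69/5)
obs 13: x=2 → posterior Gamma(35, 74/5)
obs 14: x=4 → posterior Gamma(39, 79/5)

165314110874283767471463397310314707442258450695817288778125547099650986668375/655042506031611222240744903695131668859477011268981402610988700080651299192832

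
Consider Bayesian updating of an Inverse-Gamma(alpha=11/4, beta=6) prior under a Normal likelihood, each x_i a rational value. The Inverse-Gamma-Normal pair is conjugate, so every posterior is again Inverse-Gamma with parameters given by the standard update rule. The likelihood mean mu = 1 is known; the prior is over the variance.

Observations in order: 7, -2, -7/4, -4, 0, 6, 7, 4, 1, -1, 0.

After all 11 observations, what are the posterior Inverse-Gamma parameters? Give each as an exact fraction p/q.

obs 1: x=7 → posterior Inverse-Gamma(13/4, 24)
obs 2: x=-2 → posterior Inverse-Gamma(15/4, 57/2)
obs 3: x=-7/4 → posterior Inverse-Gamma(17/4, 1033/32)
obs 4: x=-4 → posterior Inverse-Gamma(19/4, 1433/32)
obs 5: x=0 → posterior Inverse-Gamma(21/4, 1449/32)
obs 6: x=6 → posterior Inverse-Gamma(23/4, 1849/32)
obs 7: x=7 → posterior Inverse-Gamma(25/4, 2425/32)
obs 8: x=4 → posterior Inverse-Gamma(27/4, 2569/32)
obs 9: x=1 → posterior Inverse-Gamma(29/4, 2569/32)
obs 10: x=-1 → posterior Inverse-Gamma(31/4, 2633/32)
obs 11: x=0 → posterior Inverse-Gamma(33/4, 2649/32)

alpha=33/4, beta=2649/32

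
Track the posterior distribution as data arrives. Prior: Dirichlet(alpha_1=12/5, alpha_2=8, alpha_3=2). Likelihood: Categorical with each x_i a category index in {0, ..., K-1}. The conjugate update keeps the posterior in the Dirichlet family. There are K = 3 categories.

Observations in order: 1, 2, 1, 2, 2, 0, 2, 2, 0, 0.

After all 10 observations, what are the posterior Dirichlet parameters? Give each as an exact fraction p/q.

alpha_1=27/5, alpha_2=10, alpha_3=7

obs 1: x=1 → posterior Dirichlet(12/5, 9, 2)
obs 2: x=2 → posterior Dirichlet(12/5, 9, 3)
obs 3: x=1 → posterior Dirichlet(12/5, 10, 3)
obs 4: x=2 → posterior Dirichlet(12/5, 10, 4)
obs 5: x=2 → posterior Dirichlet(12/5, 10, 5)
obs 6: x=0 → posterior Dirichlet(17/5, 10, 5)
obs 7: x=2 → posterior Dirichlet(17/5, 10, 6)
obs 8: x=2 → posterior Dirichlet(17/5, 10, 7)
obs 9: x=0 → posterior Dirichlet(22/5, 10, 7)
obs 10: x=0 → posterior Dirichlet(27/5, 10, 7)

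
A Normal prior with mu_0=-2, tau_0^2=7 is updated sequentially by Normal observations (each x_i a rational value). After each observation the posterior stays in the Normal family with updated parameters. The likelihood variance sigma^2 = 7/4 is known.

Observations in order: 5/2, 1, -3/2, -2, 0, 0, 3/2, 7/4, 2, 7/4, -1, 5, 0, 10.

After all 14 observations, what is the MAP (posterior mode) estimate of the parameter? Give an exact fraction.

obs 1: x=5/2 → posterior Normal(8/5, 7/5)
obs 2: x=1 → posterior Normal(4/3, 7/9)
obs 3: x=-3/2 → posterior Normal(6/13, 7/13)
obs 4: x=-2 → posterior Normal(-2/17, 7/17)
obs 5: x=0 → posterior Normal(-2/21, 1/3)
obs 6: x=0 → posterior Normal(-2/25, 7/25)
obs 7: x=3/2 → posterior Normal(4/29, 7/29)
obs 8: x=7/4 → posterior Normal(1/3, 7/33)
obs 9: x=2 → posterior Normal(19/37, 7/37)
obs 10: x=7/4 → posterior Normal(26/41, 7/41)
obs 11: x=-1 → posterior Normal(22/45, 7/45)
obs 12: x=5 → posterior Normal(6/7, 1/7)
obs 13: x=0 → posterior Normal(42/53, 7/53)
obs 14: x=10 → posterior Normal(82/57, 7/57)

82/57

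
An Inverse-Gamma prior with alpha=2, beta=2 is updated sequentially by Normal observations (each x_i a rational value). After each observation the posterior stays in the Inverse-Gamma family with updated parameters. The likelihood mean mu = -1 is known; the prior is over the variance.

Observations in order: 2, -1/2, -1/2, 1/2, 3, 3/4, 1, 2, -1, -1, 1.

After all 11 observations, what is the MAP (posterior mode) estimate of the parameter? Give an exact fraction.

829/272

obs 1: x=2 → posterior Inverse-Gamma(5/2, 13/2)
obs 2: x=-1/2 → posterior Inverse-Gamma(3, 53/8)
obs 3: x=-1/2 → posterior Inverse-Gamma(7/2, 27/4)
obs 4: x=1/2 → posterior Inverse-Gamma(4, 63/8)
obs 5: x=3 → posterior Inverse-Gamma(9/2, 127/8)
obs 6: x=3/4 → posterior Inverse-Gamma(5, 557/32)
obs 7: x=1 → posterior Inverse-Gamma(11/2, 621/32)
obs 8: x=2 → posterior Inverse-Gamma(6, 765/32)
obs 9: x=-1 → posterior Inverse-Gamma(13/2, 765/32)
obs 10: x=-1 → posterior Inverse-Gamma(7, 765/32)
obs 11: x=1 → posterior Inverse-Gamma(15/2, 829/32)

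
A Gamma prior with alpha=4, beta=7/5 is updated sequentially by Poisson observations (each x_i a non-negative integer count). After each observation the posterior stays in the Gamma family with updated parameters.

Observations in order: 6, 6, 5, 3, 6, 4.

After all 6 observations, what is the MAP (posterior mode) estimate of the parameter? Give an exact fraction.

165/37

obs 1: x=6 → posterior Gamma(10, 12/5)
obs 2: x=6 → posterior Gamma(16, 17/5)
obs 3: x=5 → posterior Gamma(21, 22/5)
obs 4: x=3 → posterior Gamma(24, 27/5)
obs 5: x=6 → posterior Gamma(30, 32/5)
obs 6: x=4 → posterior Gamma(34, 37/5)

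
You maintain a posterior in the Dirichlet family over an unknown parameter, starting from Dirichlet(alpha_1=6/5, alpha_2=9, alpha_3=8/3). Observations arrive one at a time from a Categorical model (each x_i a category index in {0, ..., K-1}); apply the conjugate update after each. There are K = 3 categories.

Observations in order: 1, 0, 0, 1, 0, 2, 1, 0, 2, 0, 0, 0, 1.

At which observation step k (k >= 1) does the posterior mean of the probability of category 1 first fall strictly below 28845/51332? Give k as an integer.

obs 1: x=1 → posterior Dirichlet(6/5, 10, 8/3)
obs 2: x=0 → posterior Dirichlet(11/5, 10, 8/3)
obs 3: x=0 → posterior Dirichlet(16/5, 10, 8/3)
obs 4: x=1 → posterior Dirichlet(16/5, 11, 8/3)
obs 5: x=0 → posterior Dirichlet(21/5, 11, 8/3)
obs 6: x=2 → posterior Dirichlet(21/5, 11, 11/3)
obs 7: x=1 → posterior Dirichlet(21/5, 12, 11/3)
obs 8: x=0 → posterior Dirichlet(26/5, 12, 11/3)
obs 9: x=2 → posterior Dirichlet(26/5, 12, 14/3)
obs 10: x=0 → posterior Dirichlet(31/5, 12, 14/3)
obs 11: x=0 → posterior Dirichlet(36/5, 12, 14/3)
obs 12: x=0 → posterior Dirichlet(41/5, 12, 14/3)
obs 13: x=1 → posterior Dirichlet(41/5, 13, 14/3)

k = 9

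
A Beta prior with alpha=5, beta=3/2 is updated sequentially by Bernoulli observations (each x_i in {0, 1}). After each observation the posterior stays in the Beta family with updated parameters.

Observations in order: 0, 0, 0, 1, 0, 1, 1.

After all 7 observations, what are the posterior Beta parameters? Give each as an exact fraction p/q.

alpha=8, beta=11/2

obs 1: x=0 → posterior Beta(5, 5/2)
obs 2: x=0 → posterior Beta(5, 7/2)
obs 3: x=0 → posterior Beta(5, 9/2)
obs 4: x=1 → posterior Beta(6, 9/2)
obs 5: x=0 → posterior Beta(6, 11/2)
obs 6: x=1 → posterior Beta(7, 11/2)
obs 7: x=1 → posterior Beta(8, 11/2)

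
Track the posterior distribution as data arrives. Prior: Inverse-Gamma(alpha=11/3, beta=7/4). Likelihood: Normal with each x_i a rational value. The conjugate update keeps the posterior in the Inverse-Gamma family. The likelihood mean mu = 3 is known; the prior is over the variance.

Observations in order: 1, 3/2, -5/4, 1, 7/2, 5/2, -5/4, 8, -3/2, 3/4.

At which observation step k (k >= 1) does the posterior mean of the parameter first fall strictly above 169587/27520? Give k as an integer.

k = 9

obs 1: x=1 → posterior Inverse-Gamma(25/6, 15/4)
obs 2: x=3/2 → posterior Inverse-Gamma(14/3, 39/8)
obs 3: x=-5/4 → posterior Inverse-Gamma(31/6, 445/32)
obs 4: x=1 → posterior Inverse-Gamma(17/3, 509/32)
obs 5: x=7/2 → posterior Inverse-Gamma(37/6, 513/32)
obs 6: x=5/2 → posterior Inverse-Gamma(20/3, 517/32)
obs 7: x=-5/4 → posterior Inverse-Gamma(43/6, 403/16)
obs 8: x=8 → posterior Inverse-Gamma(23/3, 603/16)
obs 9: x=-3/2 → posterior Inverse-Gamma(49/6, 765/16)
obs 10: x=3/4 → posterior Inverse-Gamma(26/3, 1611/32)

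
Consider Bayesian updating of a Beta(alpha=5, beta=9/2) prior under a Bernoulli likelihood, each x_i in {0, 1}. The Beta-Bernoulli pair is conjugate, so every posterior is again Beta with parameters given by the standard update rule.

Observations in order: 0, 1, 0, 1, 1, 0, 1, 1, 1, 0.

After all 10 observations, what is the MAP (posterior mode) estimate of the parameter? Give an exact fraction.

obs 1: x=0 → posterior Beta(5, 11/2)
obs 2: x=1 → posterior Beta(6, 11/2)
obs 3: x=0 → posterior Beta(6, 13/2)
obs 4: x=1 → posterior Beta(7, 13/2)
obs 5: x=1 → posterior Beta(8, 13/2)
obs 6: x=0 → posterior Beta(8, 15/2)
obs 7: x=1 → posterior Beta(9, 15/2)
obs 8: x=1 → posterior Beta(10, 15/2)
obs 9: x=1 → posterior Beta(11, 15/2)
obs 10: x=0 → posterior Beta(11, 17/2)

4/7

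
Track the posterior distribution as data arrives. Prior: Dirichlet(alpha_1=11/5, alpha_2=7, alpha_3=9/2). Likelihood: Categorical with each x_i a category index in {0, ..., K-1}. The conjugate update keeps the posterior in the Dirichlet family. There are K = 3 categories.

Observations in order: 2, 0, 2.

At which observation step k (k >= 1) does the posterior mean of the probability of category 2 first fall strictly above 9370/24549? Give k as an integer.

k = 3

obs 1: x=2 → posterior Dirichlet(11/5, 7, 11/2)
obs 2: x=0 → posterior Dirichlet(16/5, 7, 11/2)
obs 3: x=2 → posterior Dirichlet(16/5, 7, 13/2)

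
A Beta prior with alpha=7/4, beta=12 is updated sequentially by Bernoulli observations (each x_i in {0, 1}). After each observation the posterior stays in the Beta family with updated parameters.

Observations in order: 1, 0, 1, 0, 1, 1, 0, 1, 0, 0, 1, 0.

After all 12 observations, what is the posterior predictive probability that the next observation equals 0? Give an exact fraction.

obs 1: x=1 → posterior Beta(11/4, 12)
obs 2: x=0 → posterior Beta(11/4, 13)
obs 3: x=1 → posterior Beta(15/4, 13)
obs 4: x=0 → posterior Beta(15/4, 14)
obs 5: x=1 → posterior Beta(19/4, 14)
obs 6: x=1 → posterior Beta(23/4, 14)
obs 7: x=0 → posterior Beta(23/4, 15)
obs 8: x=1 → posterior Beta(27/4, 15)
obs 9: x=0 → posterior Beta(27/4, 16)
obs 10: x=0 → posterior Beta(27/4, 17)
obs 11: x=1 → posterior Beta(31/4, 17)
obs 12: x=0 → posterior Beta(31/4, 18)

72/103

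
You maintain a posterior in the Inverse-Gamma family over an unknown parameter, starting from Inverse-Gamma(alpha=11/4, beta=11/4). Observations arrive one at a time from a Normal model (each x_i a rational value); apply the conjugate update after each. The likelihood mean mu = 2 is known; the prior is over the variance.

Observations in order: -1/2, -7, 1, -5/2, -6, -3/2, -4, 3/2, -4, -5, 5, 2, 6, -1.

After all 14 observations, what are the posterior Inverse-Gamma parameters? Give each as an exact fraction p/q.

obs 1: x=-1/2 → posterior Inverse-Gamma(13/4, 47/8)
obs 2: x=-7 → posterior Inverse-Gamma(15/4, 371/8)
obs 3: x=1 → posterior Inverse-Gamma(17/4, 375/8)
obs 4: x=-5/2 → posterior Inverse-Gamma(19/4, 57)
obs 5: x=-6 → posterior Inverse-Gamma(21/4, 89)
obs 6: x=-3/2 → posterior Inverse-Gamma(23/4, 761/8)
obs 7: x=-4 → posterior Inverse-Gamma(25/4, 905/8)
obs 8: x=3/2 → posterior Inverse-Gamma(27/4, 453/4)
obs 9: x=-4 → posterior Inverse-Gamma(29/4, 525/4)
obs 10: x=-5 → posterior Inverse-Gamma(31/4, 623/4)
obs 11: x=5 → posterior Inverse-Gamma(33/4, 641/4)
obs 12: x=2 → posterior Inverse-Gamma(35/4, 641/4)
obs 13: x=6 → posterior Inverse-Gamma(37/4, 673/4)
obs 14: x=-1 → posterior Inverse-Gamma(39/4, 691/4)

alpha=39/4, beta=691/4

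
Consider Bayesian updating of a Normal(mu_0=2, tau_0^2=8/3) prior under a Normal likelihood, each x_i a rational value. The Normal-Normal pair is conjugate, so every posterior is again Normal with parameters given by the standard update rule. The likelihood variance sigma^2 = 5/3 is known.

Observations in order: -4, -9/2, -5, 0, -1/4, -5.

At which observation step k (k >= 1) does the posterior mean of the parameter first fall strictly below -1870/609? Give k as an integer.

k = 3

obs 1: x=-4 → posterior Normal(-22/13, 40/39)
obs 2: x=-9/2 → posterior Normal(-58/21, 40/63)
obs 3: x=-5 → posterior Normal(-98/29, 40/87)
obs 4: x=0 → posterior Normal(-98/37, 40/111)
obs 5: x=-1/4 → posterior Normal(-20/9, 8/27)
obs 6: x=-5 → posterior Normal(-140/53, 40/159)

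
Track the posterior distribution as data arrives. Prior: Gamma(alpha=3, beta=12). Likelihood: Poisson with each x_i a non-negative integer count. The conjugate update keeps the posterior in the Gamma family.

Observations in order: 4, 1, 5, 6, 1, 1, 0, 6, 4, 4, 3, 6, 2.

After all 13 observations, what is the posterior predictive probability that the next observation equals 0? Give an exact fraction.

20194839173657902218540251271239327479634084738790988922119140625/122680067611082273617239988814370660657175562691799774514460491776

obs 1: x=4 → posterior Gamma(7, 13)
obs 2: x=1 → posterior Gamma(8, 14)
obs 3: x=5 → posterior Gamma(13, 15)
obs 4: x=6 → posterior Gamma(19, 16)
obs 5: x=1 → posterior Gamma(20, 17)
obs 6: x=1 → posterior Gamma(21, 18)
obs 7: x=0 → posterior Gamma(21, 19)
obs 8: x=6 → posterior Gamma(27, 20)
obs 9: x=4 → posterior Gamma(31, 21)
obs 10: x=4 → posterior Gamma(35, 22)
obs 11: x=3 → posterior Gamma(38, 23)
obs 12: x=6 → posterior Gamma(44, 24)
obs 13: x=2 → posterior Gamma(46, 25)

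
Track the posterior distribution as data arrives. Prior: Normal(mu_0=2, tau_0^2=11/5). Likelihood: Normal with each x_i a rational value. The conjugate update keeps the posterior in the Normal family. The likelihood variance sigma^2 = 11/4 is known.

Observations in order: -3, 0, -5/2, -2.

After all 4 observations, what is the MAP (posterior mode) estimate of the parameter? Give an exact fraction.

obs 1: x=-3 → posterior Normal(-2/9, 11/9)
obs 2: x=0 → posterior Normal(-2/13, 11/13)
obs 3: x=-5/2 → posterior Normal(-12/17, 11/17)
obs 4: x=-2 → posterior Normal(-20/21, 11/21)

-20/21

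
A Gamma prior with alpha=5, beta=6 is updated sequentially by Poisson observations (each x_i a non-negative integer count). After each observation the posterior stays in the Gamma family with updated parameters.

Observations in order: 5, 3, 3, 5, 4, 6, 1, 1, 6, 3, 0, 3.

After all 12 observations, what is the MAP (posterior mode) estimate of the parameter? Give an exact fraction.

obs 1: x=5 → posterior Gamma(10, 7)
obs 2: x=3 → posterior Gamma(13, 8)
obs 3: x=3 → posterior Gamma(16, 9)
obs 4: x=5 → posterior Gamma(21, 10)
obs 5: x=4 → posterior Gamma(25, 11)
obs 6: x=6 → posterior Gamma(31, 12)
obs 7: x=1 → posterior Gamma(32, 13)
obs 8: x=1 → posterior Gamma(33, 14)
obs 9: x=6 → posterior Gamma(39, 15)
obs 10: x=3 → posterior Gamma(42, 16)
obs 11: x=0 → posterior Gamma(42, 17)
obs 12: x=3 → posterior Gamma(45, 18)

22/9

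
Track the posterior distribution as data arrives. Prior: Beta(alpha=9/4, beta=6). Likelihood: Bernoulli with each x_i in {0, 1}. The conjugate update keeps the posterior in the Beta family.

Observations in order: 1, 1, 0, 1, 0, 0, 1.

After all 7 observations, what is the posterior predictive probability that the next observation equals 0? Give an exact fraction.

obs 1: x=1 → posterior Beta(13/4, 6)
obs 2: x=1 → posterior Beta(17/4, 6)
obs 3: x=0 → posterior Beta(17/4, 7)
obs 4: x=1 → posterior Beta(21/4, 7)
obs 5: x=0 → posterior Beta(21/4, 8)
obs 6: x=0 → posterior Beta(21/4, 9)
obs 7: x=1 → posterior Beta(25/4, 9)

36/61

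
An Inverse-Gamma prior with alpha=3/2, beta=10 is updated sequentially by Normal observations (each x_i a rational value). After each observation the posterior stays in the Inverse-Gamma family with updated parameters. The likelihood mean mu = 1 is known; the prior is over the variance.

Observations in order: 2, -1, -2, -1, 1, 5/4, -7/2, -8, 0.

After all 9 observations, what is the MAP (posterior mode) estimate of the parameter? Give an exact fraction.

obs 1: x=2 → posterior Inverse-Gamma(2, 21/2)
obs 2: x=-1 → posterior Inverse-Gamma(5/2, 25/2)
obs 3: x=-2 → posterior Inverse-Gamma(3, 17)
obs 4: x=-1 → posterior Inverse-Gamma(7/2, 19)
obs 5: x=1 → posterior Inverse-Gamma(4, 19)
obs 6: x=5/4 → posterior Inverse-Gamma(9/2, 609/32)
obs 7: x=-7/2 → posterior Inverse-Gamma(5, 933/32)
obs 8: x=-8 → posterior Inverse-Gamma(11/2, 2229/32)
obs 9: x=0 → posterior Inverse-Gamma(6, 2245/32)

2245/224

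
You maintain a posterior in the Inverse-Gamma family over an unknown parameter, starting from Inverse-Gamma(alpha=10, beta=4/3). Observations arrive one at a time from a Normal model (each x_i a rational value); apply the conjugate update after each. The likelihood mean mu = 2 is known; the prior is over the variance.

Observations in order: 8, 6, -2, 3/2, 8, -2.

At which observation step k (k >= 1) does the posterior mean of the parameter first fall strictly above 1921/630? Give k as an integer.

obs 1: x=8 → posterior Inverse-Gamma(21/2, 58/3)
obs 2: x=6 → posterior Inverse-Gamma(11, 82/3)
obs 3: x=-2 → posterior Inverse-Gamma(23/2, 106/3)
obs 4: x=3/2 → posterior Inverse-Gamma(12, 851/24)
obs 5: x=8 → posterior Inverse-Gamma(25/2, 1283/24)
obs 6: x=-2 → posterior Inverse-Gamma(13, 1475/24)

k = 3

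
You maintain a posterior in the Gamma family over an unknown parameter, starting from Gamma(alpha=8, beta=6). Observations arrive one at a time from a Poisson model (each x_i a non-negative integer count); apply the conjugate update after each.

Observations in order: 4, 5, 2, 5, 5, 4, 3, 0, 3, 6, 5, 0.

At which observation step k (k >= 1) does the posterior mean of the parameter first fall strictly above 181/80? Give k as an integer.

obs 1: x=4 → posterior Gamma(12, 7)
obs 2: x=5 → posterior Gamma(17, 8)
obs 3: x=2 → posterior Gamma(19, 9)
obs 4: x=5 → posterior Gamma(24, 10)
obs 5: x=5 → posterior Gamma(29, 11)
obs 6: x=4 → posterior Gamma(33, 12)
obs 7: x=3 → posterior Gamma(36, 13)
obs 8: x=0 → posterior Gamma(36, 14)
obs 9: x=3 → posterior Gamma(39, 15)
obs 10: x=6 → posterior Gamma(45, 16)
obs 11: x=5 → posterior Gamma(50, 17)
obs 12: x=0 → posterior Gamma(50, 18)

k = 4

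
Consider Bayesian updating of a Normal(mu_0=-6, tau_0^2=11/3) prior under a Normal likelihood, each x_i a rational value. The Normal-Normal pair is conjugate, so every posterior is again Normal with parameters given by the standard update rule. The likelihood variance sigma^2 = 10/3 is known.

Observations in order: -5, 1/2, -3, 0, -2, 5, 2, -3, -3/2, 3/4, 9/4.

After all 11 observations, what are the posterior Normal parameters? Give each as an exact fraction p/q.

obs 1: x=-5 → posterior Normal(-115/21, 110/63)
obs 2: x=1/2 → posterior Normal(-219/64, 55/48)
obs 3: x=-3 → posterior Normal(-285/86, 110/129)
obs 4: x=0 → posterior Normal(-95/36, 55/81)
obs 5: x=-2 → posterior Normal(-329/130, 22/39)
obs 6: x=5 → posterior Normal(-219/152, 55/114)
obs 7: x=2 → posterior Normal(-175/174, 110/261)
obs 8: x=-3 → posterior Normal(-241/196, 55/147)
obs 9: x=-3/2 → posterior Normal(-137/109, 110/327)
obs 10: x=3/4 → posterior Normal(-103/96, 11/36)
obs 11: x=9/4 → posterior Normal(-104/131, 110/393)

mu_0=-104/131, tau_0^2=110/393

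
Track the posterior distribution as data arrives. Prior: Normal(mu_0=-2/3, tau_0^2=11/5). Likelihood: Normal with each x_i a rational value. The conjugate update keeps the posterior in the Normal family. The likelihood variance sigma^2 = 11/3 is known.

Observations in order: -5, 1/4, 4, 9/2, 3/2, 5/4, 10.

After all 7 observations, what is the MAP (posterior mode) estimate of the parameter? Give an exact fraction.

obs 1: x=-5 → posterior Normal(-55/24, 11/8)
obs 2: x=1/4 → posterior Normal(-211/132, 1)
obs 3: x=4 → posterior Normal(-67/168, 11/14)
obs 4: x=9/2 → posterior Normal(95/204, 11/17)
obs 5: x=3/2 → posterior Normal(149/240, 11/20)
obs 6: x=5/4 → posterior Normal(97/138, 11/23)
obs 7: x=10 → posterior Normal(277/156, 11/26)

277/156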